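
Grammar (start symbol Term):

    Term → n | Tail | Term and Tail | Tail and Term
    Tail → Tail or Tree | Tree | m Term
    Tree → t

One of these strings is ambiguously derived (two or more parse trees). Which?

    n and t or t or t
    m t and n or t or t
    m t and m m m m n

n and t or t or t: 1 tree
m t and n or t or t: 1 tree
m t and m m m m n: 4 trees

m t and m m m m n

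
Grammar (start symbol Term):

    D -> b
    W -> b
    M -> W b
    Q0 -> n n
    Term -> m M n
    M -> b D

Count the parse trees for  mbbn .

2

Parse trees for mbbn:
  [Term m [M [W b] b] n]
  [Term m [M b [D b]] n]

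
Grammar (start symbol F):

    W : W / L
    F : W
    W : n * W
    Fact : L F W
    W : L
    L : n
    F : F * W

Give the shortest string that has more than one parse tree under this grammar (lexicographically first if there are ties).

length 1: no string has ≥2 trees
length 3: n * n has 2 parse trees

Two derivations of n * n:
  F ⇒ W ⇒ n * W ⇒ n * L ⇒ n * n
  F ⇒ F * W ⇒ W * W ⇒ L * W ⇒ n * W ⇒ n * L ⇒ n * n

n * n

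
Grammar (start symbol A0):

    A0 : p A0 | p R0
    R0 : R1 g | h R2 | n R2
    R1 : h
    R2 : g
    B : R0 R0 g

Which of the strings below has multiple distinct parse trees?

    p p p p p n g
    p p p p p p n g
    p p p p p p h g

p p p p p p h g

p p p p p n g: 1 tree
p p p p p p n g: 1 tree
p p p p p p h g: 2 trees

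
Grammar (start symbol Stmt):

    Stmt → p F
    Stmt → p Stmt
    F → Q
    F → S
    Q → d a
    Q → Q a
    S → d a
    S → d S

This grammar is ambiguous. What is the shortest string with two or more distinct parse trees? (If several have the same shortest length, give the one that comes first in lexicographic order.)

length 3: p d a has 2 parse trees

Two derivations of p d a:
  Stmt ⇒ p F ⇒ p Q ⇒ p d a
  Stmt ⇒ p F ⇒ p S ⇒ p d a

p d a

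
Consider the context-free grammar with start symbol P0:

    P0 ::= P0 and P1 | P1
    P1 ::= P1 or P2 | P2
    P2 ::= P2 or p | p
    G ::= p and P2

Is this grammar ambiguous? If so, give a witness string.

Ambiguous

Witness: p or p

Derivation 1: P0 ⇒ P1 ⇒ P1 or P2 ⇒ P2 or P2 ⇒ p or P2 ⇒ p or p
Derivation 2: P0 ⇒ P1 ⇒ P2 ⇒ P2 or p ⇒ p or p

Two distinct leftmost derivations for the same string.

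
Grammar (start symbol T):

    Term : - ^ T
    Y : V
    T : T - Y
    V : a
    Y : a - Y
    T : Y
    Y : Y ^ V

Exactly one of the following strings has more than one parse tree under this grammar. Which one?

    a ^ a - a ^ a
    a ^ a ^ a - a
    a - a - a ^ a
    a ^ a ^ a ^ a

a - a - a ^ a

a ^ a - a ^ a: 1 tree
a ^ a ^ a - a: 1 tree
a - a - a ^ a: 7 trees
a ^ a ^ a ^ a: 1 tree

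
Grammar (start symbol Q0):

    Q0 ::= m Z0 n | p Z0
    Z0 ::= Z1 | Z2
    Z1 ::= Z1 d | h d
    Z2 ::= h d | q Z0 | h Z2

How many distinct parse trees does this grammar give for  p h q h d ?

2

Parse trees for p h q h d:
  [Q0 p [Z0 [Z2 h [Z2 q [Z0 [Z1 h d]]]]]]
  [Q0 p [Z0 [Z2 h [Z2 q [Z0 [Z2 h d]]]]]]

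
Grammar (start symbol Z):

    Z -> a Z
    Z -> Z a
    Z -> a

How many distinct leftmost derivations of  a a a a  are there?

Parse trees for a a a a:
  [Z a [Z a [Z a [Z a]]]]
  [Z a [Z a [Z [Z a] a]]]
  [Z a [Z [Z a [Z a]] a]]
  [Z a [Z [Z [Z a] a] a]]
  [Z [Z a [Z a [Z a]]] a]
  [Z [Z a [Z [Z a] a]] a]
  [Z [Z [Z a [Z a]] a] a]
  [Z [Z [Z [Z a] a] a] a]

8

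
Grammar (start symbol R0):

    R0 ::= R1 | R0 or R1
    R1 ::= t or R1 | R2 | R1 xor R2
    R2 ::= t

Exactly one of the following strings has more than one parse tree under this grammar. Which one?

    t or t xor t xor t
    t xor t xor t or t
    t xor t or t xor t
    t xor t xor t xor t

t or t xor t xor t

t or t xor t xor t: 4 trees
t xor t xor t or t: 1 tree
t xor t or t xor t: 1 tree
t xor t xor t xor t: 1 tree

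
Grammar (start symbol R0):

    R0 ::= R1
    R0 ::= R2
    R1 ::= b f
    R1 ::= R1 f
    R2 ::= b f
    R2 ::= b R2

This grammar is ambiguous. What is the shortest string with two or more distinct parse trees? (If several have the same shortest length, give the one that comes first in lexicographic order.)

b f

length 2: b f has 2 parse trees

Two derivations of b f:
  R0 ⇒ R1 ⇒ b f
  R0 ⇒ R2 ⇒ b f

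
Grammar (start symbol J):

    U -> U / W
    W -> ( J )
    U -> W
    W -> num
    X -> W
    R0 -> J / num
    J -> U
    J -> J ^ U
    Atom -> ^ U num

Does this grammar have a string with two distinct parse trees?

Unambiguous

Only J, U, W are reachable from J; ignoring the rest: J → J ^ U | U  ;  U → U / W | W  — a left-associative chain with W at the bottom. Each string factors uniquely by precedence.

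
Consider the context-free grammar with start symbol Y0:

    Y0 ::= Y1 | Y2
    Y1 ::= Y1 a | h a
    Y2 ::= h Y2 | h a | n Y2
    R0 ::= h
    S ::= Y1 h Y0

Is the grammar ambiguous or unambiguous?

Ambiguous

Witness: h a

Derivation 1: Y0 ⇒ Y1 ⇒ h a
Derivation 2: Y0 ⇒ Y2 ⇒ h a

Two distinct leftmost derivations for the same string.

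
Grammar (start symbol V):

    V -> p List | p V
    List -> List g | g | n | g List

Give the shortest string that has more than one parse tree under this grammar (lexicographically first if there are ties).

p g g

length 2: no string has ≥2 trees
length 3: p g g has 2 parse trees

Two derivations of p g g:
  V ⇒ p List ⇒ p List g ⇒ p g g
  V ⇒ p List ⇒ p g List ⇒ p g g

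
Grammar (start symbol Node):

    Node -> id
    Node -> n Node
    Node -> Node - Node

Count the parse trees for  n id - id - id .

5

Parse trees for n id - id - id:
  [Node n [Node [Node id] - [Node [Node id] - [Node id]]]]
  [Node n [Node [Node [Node id] - [Node id]] - [Node id]]]
  [Node [Node n [Node id]] - [Node [Node id] - [Node id]]]
  [Node [Node n [Node [Node id] - [Node id]]] - [Node id]]
  [Node [Node [Node n [Node id]] - [Node id]] - [Node id]]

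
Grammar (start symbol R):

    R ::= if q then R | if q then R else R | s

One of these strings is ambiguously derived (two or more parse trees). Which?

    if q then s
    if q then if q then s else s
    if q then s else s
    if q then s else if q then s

if q then if q then s else s

if q then s: 1 tree
if q then if q then s else s: 2 trees
if q then s else s: 1 tree
if q then s else if q then s: 1 tree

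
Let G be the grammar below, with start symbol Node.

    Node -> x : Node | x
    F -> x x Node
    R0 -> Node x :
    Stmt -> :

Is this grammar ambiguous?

(F, R0, Stmt are unreachable from Node, so their rules don't affect L(Node).) The reachable grammar is A → atom sep A | atom. Each atom is followed by either the separator (recurse) or end-of-string (stop) — no choice point.

Unambiguous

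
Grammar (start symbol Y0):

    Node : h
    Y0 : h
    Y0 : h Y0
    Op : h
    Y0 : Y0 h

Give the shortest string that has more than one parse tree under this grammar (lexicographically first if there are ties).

h h

length 1: no string has ≥2 trees
length 2: h h has 2 parse trees

Two derivations of h h:
  Y0 ⇒ h Y0 ⇒ h h
  Y0 ⇒ Y0 h ⇒ h h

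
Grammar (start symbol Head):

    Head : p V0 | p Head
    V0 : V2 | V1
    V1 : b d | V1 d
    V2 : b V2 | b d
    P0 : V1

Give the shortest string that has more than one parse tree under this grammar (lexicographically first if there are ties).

length 3: p b d has 2 parse trees

Two derivations of p b d:
  Head ⇒ p V0 ⇒ p V2 ⇒ p b d
  Head ⇒ p V0 ⇒ p V1 ⇒ p b d

p b d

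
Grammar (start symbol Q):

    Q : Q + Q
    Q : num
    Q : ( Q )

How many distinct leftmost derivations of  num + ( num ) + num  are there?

Parse trees for num + ( num ) + num:
  [Q [Q num] + [Q [Q ( [Q num] )] + [Q num]]]
  [Q [Q [Q num] + [Q ( [Q num] )]] + [Q num]]

2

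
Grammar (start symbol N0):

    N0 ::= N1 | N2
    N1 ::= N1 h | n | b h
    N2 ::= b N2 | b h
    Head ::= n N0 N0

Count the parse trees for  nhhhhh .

1

Parse trees for nhhhhh:
  [N0 [N1 [N1 [N1 [N1 [N1 [N1 n] h] h] h] h] h]]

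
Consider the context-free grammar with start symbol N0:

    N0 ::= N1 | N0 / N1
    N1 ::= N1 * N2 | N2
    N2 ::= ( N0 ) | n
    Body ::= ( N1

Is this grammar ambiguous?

Only N0, N1, N2 are reachable from N0; ignoring the rest: This is a standard precedence ladder (N0 over N1 over N2), with each level left-recursive on its own operator ('/' at N0, '*' at N1). That structure is LR(1), hence unambiguous.

Unambiguous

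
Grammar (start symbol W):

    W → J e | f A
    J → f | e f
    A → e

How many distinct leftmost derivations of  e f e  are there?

1

Parse trees for e f e:
  [W [J e f] e]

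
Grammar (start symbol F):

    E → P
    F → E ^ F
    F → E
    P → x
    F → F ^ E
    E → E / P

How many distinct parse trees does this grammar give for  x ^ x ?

Parse trees for x ^ x:
  [F [E [P x]] ^ [F [E [P x]]]]
  [F [F [E [P x]]] ^ [E [P x]]]

2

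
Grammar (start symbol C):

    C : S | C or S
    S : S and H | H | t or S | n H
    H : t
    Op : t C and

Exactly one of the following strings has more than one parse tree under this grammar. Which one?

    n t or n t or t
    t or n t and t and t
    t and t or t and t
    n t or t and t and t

n t or n t or t: 1 tree
t or n t and t and t: 4 trees
t and t or t and t: 1 tree
n t or t and t and t: 1 tree

t or n t and t and t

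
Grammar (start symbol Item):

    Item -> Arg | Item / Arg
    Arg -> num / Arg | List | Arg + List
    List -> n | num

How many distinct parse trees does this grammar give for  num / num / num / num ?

Parse trees for num / num / num / num:
  [Item [Arg num / [Arg num / [Arg num / [Arg [List num]]]]]]
  [Item [Item [Arg [List num]]] / [Arg num / [Arg num / [Arg [List num]]]]]
  [Item [Item [Arg num / [Arg [List num]]]] / [Arg num / [Arg [List num]]]]
  [Item [Item [Item [Arg [List num]]] / [Arg [List num]]] / [Arg num / [Arg [List num]]]]
  [Item [Item [Arg num / [Arg num / [Arg [List num]]]]] / [Arg [List num]]]
  [Item [Item [Item [Arg [List num]]] / [Arg num / [Arg [List num]]]] / [Arg [List num]]]
  [Item [Item [Item [Arg num / [Arg [List num]]]] / [Arg [List num]]] / [Arg [List num]]]
  [Item [Item [Item [Item [Arg [List num]]] / [Arg [List num]]] / [Arg [List num]]] / [Arg [List num]]]

8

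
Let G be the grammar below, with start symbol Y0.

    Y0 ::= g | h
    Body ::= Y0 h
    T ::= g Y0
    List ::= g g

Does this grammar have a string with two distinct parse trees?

Unambiguous

Only Y0 is reachable from Y0; ignoring the rest: Each reachable nonterminal has at most one production per leading terminal, and all productions are right-linear; the derivation is determined token-by-token.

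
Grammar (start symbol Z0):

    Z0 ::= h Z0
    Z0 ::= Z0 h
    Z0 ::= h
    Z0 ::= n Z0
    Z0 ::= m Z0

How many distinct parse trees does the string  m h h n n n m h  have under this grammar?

1

Parse trees for m h h n n n m h:
  [Z0 m [Z0 h [Z0 h [Z0 n [Z0 n [Z0 n [Z0 m [Z0 h]]]]]]]]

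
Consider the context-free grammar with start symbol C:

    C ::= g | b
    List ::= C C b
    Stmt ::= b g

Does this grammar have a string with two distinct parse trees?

Only C is reachable from C; ignoring the rest: Restricted to the reachable nonterminals, every rule has the form A → t or A → t B, and no two rules for the same A share a first terminal. The grammar encodes a DFA — one run per string.

Unambiguous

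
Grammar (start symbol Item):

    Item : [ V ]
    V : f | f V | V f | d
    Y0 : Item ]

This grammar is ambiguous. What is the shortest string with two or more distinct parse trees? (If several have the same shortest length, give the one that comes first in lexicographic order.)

length 3: no string has ≥2 trees
length 4: [ f f ] has 2 parse trees

Two derivations of [ f f ]:
  Item ⇒ [ V ] ⇒ [ f V ] ⇒ [ f f ]
  Item ⇒ [ V ] ⇒ [ V f ] ⇒ [ f f ]

[ f f ]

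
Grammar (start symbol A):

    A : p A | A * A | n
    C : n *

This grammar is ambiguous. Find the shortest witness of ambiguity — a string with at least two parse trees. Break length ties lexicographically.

length 1: no string has ≥2 trees
length 2: no string has ≥2 trees
length 3: no string has ≥2 trees
length 4: p n * n has 2 parse trees

Two derivations of p n * n:
  A ⇒ p A ⇒ p A * A ⇒ p n * A ⇒ p n * n
  A ⇒ A * A ⇒ p A * A ⇒ p n * A ⇒ p n * n

p n * n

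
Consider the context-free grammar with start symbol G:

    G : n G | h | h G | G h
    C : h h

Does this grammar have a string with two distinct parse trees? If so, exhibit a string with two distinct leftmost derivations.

Ambiguous

Witness: h h

Derivation 1: G ⇒ h G ⇒ h h
Derivation 2: G ⇒ G h ⇒ h h

Two distinct leftmost derivations for the same string.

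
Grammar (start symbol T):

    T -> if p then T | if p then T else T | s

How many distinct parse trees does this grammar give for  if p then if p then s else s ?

Parse trees for if p then if p then s else s:
  [T if p then [T if p then [T s] else [T s]]]
  [T if p then [T if p then [T s]] else [T s]]

2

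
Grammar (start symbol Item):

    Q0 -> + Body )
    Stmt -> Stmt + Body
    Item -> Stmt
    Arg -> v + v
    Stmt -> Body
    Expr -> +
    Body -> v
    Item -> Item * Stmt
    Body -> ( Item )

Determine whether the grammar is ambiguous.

Unambiguous

Only Item, Stmt, Body are reachable from Item; ignoring the rest: Item → Item * Stmt | Stmt  ;  Stmt → Stmt + Body | Body  — a left-associative chain with Body at the bottom. Each string factors uniquely by precedence.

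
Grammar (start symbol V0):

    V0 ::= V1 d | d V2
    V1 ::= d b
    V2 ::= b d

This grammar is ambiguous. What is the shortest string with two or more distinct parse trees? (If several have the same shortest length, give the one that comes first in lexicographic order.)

length 3: d b d has 2 parse trees

Two derivations of d b d:
  V0 ⇒ V1 d ⇒ d b d
  V0 ⇒ d V2 ⇒ d b d

d b d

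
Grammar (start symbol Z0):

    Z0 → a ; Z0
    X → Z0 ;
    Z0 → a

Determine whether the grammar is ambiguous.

Unambiguous

(X is unreachable from Z0, so its rules don't affect L(Z0).) Right-recursive list with a separator: after each atom, whether the separator follows determines the rule. One parse per string.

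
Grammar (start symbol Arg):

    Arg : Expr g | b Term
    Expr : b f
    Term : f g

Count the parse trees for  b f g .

2

Parse trees for b f g:
  [Arg [Expr b f] g]
  [Arg b [Term f g]]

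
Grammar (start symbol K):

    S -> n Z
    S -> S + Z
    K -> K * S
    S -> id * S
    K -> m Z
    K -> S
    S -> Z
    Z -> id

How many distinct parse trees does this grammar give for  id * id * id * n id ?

Parse trees for id * id * id * n id:
  [K [K [S [Z id]]] * [S id * [S id * [S n [Z id]]]]]
  [K [K [K [S [Z id]]] * [S [Z id]]] * [S id * [S n [Z id]]]]
  [K [K [S id * [S [Z id]]]] * [S id * [S n [Z id]]]]
  [K [K [K [S [Z id]]] * [S id * [S [Z id]]]] * [S n [Z id]]]
  [K [K [K [K [S [Z id]]] * [S [Z id]]] * [S [Z id]]] * [S n [Z id]]]
  [K [K [K [S id * [S [Z id]]]] * [S [Z id]]] * [S n [Z id]]]
  [K [K [S id * [S id * [S [Z id]]]]] * [S n [Z id]]]
  [K [S id * [S id * [S id * [S n [Z id]]]]]]

8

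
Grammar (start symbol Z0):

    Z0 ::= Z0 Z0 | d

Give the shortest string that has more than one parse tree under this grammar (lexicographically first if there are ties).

d d d

length 1: no string has ≥2 trees
length 2: no string has ≥2 trees
length 3: d d d has 2 parse trees

Two derivations of d d d:
  Z0 ⇒ Z0 Z0 ⇒ Z0 Z0 Z0 ⇒ d Z0 Z0 ⇒ d d Z0 ⇒ d d d
  Z0 ⇒ Z0 Z0 ⇒ d Z0 ⇒ d Z0 Z0 ⇒ d d Z0 ⇒ d d d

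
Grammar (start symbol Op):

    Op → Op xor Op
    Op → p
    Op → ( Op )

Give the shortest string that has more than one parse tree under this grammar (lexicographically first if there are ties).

p xor p xor p

length 1: no string has ≥2 trees
length 3: no string has ≥2 trees
length 5: p xor p xor p has 2 parse trees

Two derivations of p xor p xor p:
  Op ⇒ Op xor Op ⇒ Op xor Op xor Op ⇒ p xor Op xor Op ⇒ p xor p xor Op ⇒ p xor p xor p
  Op ⇒ Op xor Op ⇒ p xor Op ⇒ p xor Op xor Op ⇒ p xor p xor Op ⇒ p xor p xor p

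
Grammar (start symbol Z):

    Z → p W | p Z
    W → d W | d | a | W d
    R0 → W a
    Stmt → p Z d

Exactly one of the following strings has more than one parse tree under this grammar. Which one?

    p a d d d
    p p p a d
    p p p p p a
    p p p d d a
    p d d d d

p d d d d

p a d d d: 1 tree
p p p a d: 1 tree
p p p p p a: 1 tree
p p p d d a: 1 tree
p d d d d: 8 trees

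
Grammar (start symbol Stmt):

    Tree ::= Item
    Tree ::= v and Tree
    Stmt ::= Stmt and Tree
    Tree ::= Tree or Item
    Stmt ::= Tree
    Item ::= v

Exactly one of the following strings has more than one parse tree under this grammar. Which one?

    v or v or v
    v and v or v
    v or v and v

v and v or v

v or v or v: 1 tree
v and v or v: 3 trees
v or v and v: 1 tree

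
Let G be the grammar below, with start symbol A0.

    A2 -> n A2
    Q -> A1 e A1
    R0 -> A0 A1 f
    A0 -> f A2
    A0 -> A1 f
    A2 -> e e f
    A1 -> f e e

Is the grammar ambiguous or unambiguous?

Ambiguous

Witness: f e e f

Derivation 1: A0 ⇒ f A2 ⇒ f e e f
Derivation 2: A0 ⇒ A1 f ⇒ f e e f

Two distinct leftmost derivations for the same string.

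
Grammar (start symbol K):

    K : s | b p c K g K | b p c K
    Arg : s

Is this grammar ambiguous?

Ambiguous

Witness: b p c b p c s g s

Derivation 1: K ⇒ b p c K g K ⇒ b p c b p c K g K ⇒ b p c b p c s g K ⇒ b p c b p c s g s
Derivation 2: K ⇒ b p c K ⇒ b p c b p c K g K ⇒ b p c b p c s g K ⇒ b p c b p c s g s

Two distinct leftmost derivations for the same string.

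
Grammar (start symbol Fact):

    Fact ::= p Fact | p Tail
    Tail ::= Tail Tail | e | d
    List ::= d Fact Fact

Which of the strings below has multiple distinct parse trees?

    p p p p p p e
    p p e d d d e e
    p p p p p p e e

p p p p p p e: 1 tree
p p e d d d e e: 42 trees
p p p p p p e e: 1 tree

p p e d d d e e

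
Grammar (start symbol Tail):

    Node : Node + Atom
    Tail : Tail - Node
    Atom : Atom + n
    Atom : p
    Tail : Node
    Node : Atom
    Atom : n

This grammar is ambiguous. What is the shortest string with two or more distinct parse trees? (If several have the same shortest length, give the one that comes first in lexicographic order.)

length 1: no string has ≥2 trees
length 3: n + n has 2 parse trees

Two derivations of n + n:
  Tail ⇒ Node ⇒ Node + Atom ⇒ Atom + Atom ⇒ n + Atom ⇒ n + n
  Tail ⇒ Node ⇒ Atom ⇒ Atom + n ⇒ n + n

n + n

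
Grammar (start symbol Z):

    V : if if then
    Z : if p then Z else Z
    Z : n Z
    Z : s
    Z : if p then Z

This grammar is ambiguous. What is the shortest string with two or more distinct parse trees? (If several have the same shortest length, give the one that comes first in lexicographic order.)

length 1: no string has ≥2 trees
length 2: no string has ≥2 trees
length 3: no string has ≥2 trees
length 4: no string has ≥2 trees
length 5: no string has ≥2 trees
length 6: no string has ≥2 trees
length 7: no string has ≥2 trees
length 8: no string has ≥2 trees
length 9: if p then if p then s else s has 2 parse trees

Two derivations of if p then if p then s else s:
  Z ⇒ if p then Z else Z ⇒ if p then if p then Z else Z ⇒ if p then if p then s else Z ⇒ if p then if p then s else s
  Z ⇒ if p then Z ⇒ if p then if p then Z else Z ⇒ if p then if p then s else Z ⇒ if p then if p then s else s

if p then if p then s else s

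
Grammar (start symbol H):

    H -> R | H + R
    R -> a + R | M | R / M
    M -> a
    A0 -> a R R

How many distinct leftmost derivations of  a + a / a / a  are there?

4

Parse trees for a + a / a / a:
  [H [R a + [R [R [R [M a]] / [M a]] / [M a]]]]
  [H [R [R a + [R [R [M a]] / [M a]]] / [M a]]]
  [H [R [R [R a + [R [M a]]] / [M a]] / [M a]]]
  [H [H [R [M a]]] + [R [R [R [M a]] / [M a]] / [M a]]]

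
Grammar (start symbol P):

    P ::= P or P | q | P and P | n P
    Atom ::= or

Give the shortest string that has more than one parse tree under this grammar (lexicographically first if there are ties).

length 1: no string has ≥2 trees
length 2: no string has ≥2 trees
length 3: no string has ≥2 trees
length 4: n q and q has 2 parse trees

Two derivations of n q and q:
  P ⇒ P and P ⇒ n P and P ⇒ n q and P ⇒ n q and q
  P ⇒ n P ⇒ n P and P ⇒ n q and P ⇒ n q and q

n q and q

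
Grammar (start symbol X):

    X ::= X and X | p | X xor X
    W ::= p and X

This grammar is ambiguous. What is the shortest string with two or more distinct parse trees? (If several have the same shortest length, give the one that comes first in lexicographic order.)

p and p and p

length 1: no string has ≥2 trees
length 3: no string has ≥2 trees
length 5: p and p and p has 2 parse trees

Two derivations of p and p and p:
  X ⇒ X and X ⇒ X and X and X ⇒ p and X and X ⇒ p and p and X ⇒ p and p and p
  X ⇒ X and X ⇒ p and X ⇒ p and X and X ⇒ p and p and X ⇒ p and p and p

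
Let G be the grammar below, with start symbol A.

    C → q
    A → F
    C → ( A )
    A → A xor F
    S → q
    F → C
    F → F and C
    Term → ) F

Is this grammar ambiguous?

(S, Term are unreachable from A, so their rules don't affect L(A).) A → A xor F | F  ;  F → F and C | C  — a left-associative chain with C at the bottom. Each string factors uniquely by precedence.

Unambiguous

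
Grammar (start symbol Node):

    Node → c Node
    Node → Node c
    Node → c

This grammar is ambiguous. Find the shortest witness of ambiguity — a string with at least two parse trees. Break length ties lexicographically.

length 1: no string has ≥2 trees
length 2: c c has 2 parse trees

Two derivations of c c:
  Node ⇒ c Node ⇒ c c
  Node ⇒ Node c ⇒ c c

c c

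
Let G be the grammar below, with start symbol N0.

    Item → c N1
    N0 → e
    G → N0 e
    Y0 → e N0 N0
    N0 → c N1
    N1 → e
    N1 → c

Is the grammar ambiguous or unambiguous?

(G, Y0, Item are unreachable from N0, so their rules don't affect L(N0).) The reachable rules are right-linear with at most one rule per (nonterminal, next-terminal) pair. Each input token forces the next rule, so parsing is deterministic.

Unambiguous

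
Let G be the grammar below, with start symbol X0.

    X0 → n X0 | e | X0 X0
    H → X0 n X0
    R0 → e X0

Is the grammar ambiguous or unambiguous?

Ambiguous

Witness: e e e

Derivation 1: X0 ⇒ X0 X0 ⇒ e X0 ⇒ e X0 X0 ⇒ e e X0 ⇒ e e e
Derivation 2: X0 ⇒ X0 X0 ⇒ X0 X0 X0 ⇒ e X0 X0 ⇒ e e X0 ⇒ e e e

Two distinct leftmost derivations for the same string.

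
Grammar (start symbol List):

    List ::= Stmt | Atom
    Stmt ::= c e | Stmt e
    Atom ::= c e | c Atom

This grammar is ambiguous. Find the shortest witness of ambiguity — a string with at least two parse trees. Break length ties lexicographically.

length 2: c e has 2 parse trees

Two derivations of c e:
  List ⇒ Stmt ⇒ c e
  List ⇒ Atom ⇒ c e

c e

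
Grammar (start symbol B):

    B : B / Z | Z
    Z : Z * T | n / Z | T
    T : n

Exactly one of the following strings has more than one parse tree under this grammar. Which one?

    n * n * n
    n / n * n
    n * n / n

n * n * n: 1 tree
n / n * n: 3 trees
n * n / n: 1 tree

n / n * n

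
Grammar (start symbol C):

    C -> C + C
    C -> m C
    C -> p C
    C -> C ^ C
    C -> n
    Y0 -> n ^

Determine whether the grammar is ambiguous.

Ambiguous

Witness: m n + n

Derivation 1: C ⇒ C + C ⇒ m C + C ⇒ m n + C ⇒ m n + n
Derivation 2: C ⇒ m C ⇒ m C + C ⇒ m n + C ⇒ m n + n

Two distinct leftmost derivations for the same string.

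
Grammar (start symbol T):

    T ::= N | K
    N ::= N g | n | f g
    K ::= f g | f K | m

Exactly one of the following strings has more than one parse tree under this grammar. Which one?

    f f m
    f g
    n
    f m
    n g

f f m: 1 tree
f g: 2 trees
n: 1 tree
f m: 1 tree
n g: 1 tree

f g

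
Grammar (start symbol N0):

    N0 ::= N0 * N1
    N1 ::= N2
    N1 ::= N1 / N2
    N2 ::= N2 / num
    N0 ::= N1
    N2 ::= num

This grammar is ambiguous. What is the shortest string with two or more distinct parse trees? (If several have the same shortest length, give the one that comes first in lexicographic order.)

length 1: no string has ≥2 trees
length 3: num / num has 2 parse trees

Two derivations of num / num:
  N0 ⇒ N1 ⇒ N2 ⇒ N2 / num ⇒ num / num
  N0 ⇒ N1 ⇒ N1 / N2 ⇒ N2 / N2 ⇒ num / N2 ⇒ num / num

num / num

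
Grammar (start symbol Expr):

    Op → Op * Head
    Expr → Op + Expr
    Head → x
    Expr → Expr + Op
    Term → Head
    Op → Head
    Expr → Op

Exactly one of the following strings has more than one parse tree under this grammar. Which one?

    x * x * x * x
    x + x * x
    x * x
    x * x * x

x + x * x

x * x * x * x: 1 tree
x + x * x: 2 trees
x * x: 1 tree
x * x * x: 1 tree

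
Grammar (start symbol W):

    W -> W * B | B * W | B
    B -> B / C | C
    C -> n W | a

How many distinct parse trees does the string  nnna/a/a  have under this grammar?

10

Parse trees for nnna/a/a (showing first 6 of 10):
  [W [B [B [B [C n [W [B [C n [W [B [C n [W [B [C a]]]]]]]]]]] / [C a]] / [C a]]]
  [W [B [B [C n [W [B [B [C n [W [B [C n [W [B [C a]]]]]]]] / [C a]]]]] / [C a]]]
  [W [B [B [C n [W [B [C n [W [B [B [C n [W [B [C a]]]]] / [C a]]]]]]]] / [C a]]]
  [W [B [B [C n [W [B [C n [W [B [C n [W [B [B [C a]] / [C a]]]]]]]]]]] / [C a]]]
  [W [B [C n [W [B [B [B [C n [W [B [C n [W [B [C a]]]]]]]] / [C a]] / [C a]]]]]]
  [W [B [C n [W [B [B [C n [W [B [B [C n [W [B [C a]]]]] / [C a]]]]] / [C a]]]]]]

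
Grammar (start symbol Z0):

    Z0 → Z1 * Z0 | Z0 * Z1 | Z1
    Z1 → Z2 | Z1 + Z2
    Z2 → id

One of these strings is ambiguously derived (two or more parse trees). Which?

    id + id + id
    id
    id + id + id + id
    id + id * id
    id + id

id + id + id: 1 tree
id: 1 tree
id + id + id + id: 1 tree
id + id * id: 2 trees
id + id: 1 tree

id + id * id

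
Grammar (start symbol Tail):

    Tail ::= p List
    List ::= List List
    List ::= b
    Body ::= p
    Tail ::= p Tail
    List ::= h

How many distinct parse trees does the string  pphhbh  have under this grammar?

5

Parse trees for pphhbh:
  [Tail p [Tail p [List [List h] [List [List h] [List [List b] [List h]]]]]]
  [Tail p [Tail p [List [List h] [List [List [List h] [List b]] [List h]]]]]
  [Tail p [Tail p [List [List [List h] [List h]] [List [List b] [List h]]]]]
  [Tail p [Tail p [List [List [List h] [List [List h] [List b]]] [List h]]]]
  [Tail p [Tail p [List [List [List [List h] [List h]] [List b]] [List h]]]]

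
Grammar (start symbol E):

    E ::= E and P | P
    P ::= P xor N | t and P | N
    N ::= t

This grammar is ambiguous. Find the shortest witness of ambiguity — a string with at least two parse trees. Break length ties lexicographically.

t and t

length 1: no string has ≥2 trees
length 3: t and t has 2 parse trees

Two derivations of t and t:
  E ⇒ E and P ⇒ P and P ⇒ N and P ⇒ t and P ⇒ t and N ⇒ t and t
  E ⇒ P ⇒ t and P ⇒ t and N ⇒ t and t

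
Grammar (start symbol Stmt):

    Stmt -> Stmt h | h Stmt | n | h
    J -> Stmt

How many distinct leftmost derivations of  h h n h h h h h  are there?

21

Parse trees for h h n h h h h h (showing first 6 of 21):
  [Stmt [Stmt [Stmt [Stmt [Stmt [Stmt h [Stmt h [Stmt n]]] h] h] h] h] h]
  [Stmt [Stmt [Stmt [Stmt [Stmt h [Stmt [Stmt h [Stmt n]] h]] h] h] h] h]
  [Stmt [Stmt [Stmt [Stmt [Stmt h [Stmt h [Stmt [Stmt n] h]]] h] h] h] h]
  [Stmt [Stmt [Stmt [Stmt h [Stmt [Stmt [Stmt h [Stmt n]] h] h]] h] h] h]
  [Stmt [Stmt [Stmt [Stmt h [Stmt [Stmt h [Stmt [Stmt n] h]] h]] h] h] h]
  [Stmt [Stmt [Stmt [Stmt h [Stmt h [Stmt [Stmt [Stmt n] h] h]]] h] h] h]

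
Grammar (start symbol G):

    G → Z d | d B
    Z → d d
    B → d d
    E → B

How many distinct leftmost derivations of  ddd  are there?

2

Parse trees for ddd:
  [G [Z d d] d]
  [G d [B d d]]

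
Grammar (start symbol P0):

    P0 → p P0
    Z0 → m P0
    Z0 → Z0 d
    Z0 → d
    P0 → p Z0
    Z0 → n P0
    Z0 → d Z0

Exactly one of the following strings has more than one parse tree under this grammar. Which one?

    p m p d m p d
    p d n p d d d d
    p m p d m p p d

p m p d m p d: 1 tree
p d n p d d d d: 26 trees
p m p d m p p d: 1 tree

p d n p d d d d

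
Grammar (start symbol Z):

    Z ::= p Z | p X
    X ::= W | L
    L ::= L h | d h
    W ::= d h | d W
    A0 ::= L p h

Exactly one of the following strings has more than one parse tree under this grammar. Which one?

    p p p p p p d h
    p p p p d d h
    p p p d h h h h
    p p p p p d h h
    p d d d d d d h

p p p p p p d h

p p p p p p d h: 2 trees
p p p p d d h: 1 tree
p p p d h h h h: 1 tree
p p p p p d h h: 1 tree
p d d d d d d h: 1 tree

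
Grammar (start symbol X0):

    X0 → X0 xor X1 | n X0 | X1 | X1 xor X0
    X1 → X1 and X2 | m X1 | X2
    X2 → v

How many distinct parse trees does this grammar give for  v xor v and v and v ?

Parse trees for v xor v and v and v:
  [X0 [X0 [X1 [X2 v]]] xor [X1 [X1 [X1 [X2 v]] and [X2 v]] and [X2 v]]]
  [X0 [X1 [X2 v]] xor [X0 [X1 [X1 [X1 [X2 v]] and [X2 v]] and [X2 v]]]]

2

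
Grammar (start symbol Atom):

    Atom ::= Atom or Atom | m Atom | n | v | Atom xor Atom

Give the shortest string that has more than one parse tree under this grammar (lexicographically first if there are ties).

length 1: no string has ≥2 trees
length 2: no string has ≥2 trees
length 3: no string has ≥2 trees
length 4: m n or n has 2 parse trees

Two derivations of m n or n:
  Atom ⇒ Atom or Atom ⇒ m Atom or Atom ⇒ m n or Atom ⇒ m n or n
  Atom ⇒ m Atom ⇒ m Atom or Atom ⇒ m n or Atom ⇒ m n or n

m n or n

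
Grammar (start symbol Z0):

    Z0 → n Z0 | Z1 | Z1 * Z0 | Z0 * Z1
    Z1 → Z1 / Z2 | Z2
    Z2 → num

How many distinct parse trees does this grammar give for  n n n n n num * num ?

Parse trees for n n n n n num * num:
  [Z0 n [Z0 n [Z0 n [Z0 n [Z0 n [Z0 [Z1 [Z2 num]] * [Z0 [Z1 [Z2 num]]]]]]]]]
  [Z0 n [Z0 n [Z0 n [Z0 n [Z0 n [Z0 [Z0 [Z1 [Z2 num]]] * [Z1 [Z2 num]]]]]]]]
  [Z0 n [Z0 n [Z0 n [Z0 n [Z0 [Z0 n [Z0 [Z1 [Z2 num]]]] * [Z1 [Z2 num]]]]]]]
  [Z0 n [Z0 n [Z0 n [Z0 [Z0 n [Z0 n [Z0 [Z1 [Z2 num]]]]] * [Z1 [Z2 num]]]]]]
  [Z0 n [Z0 n [Z0 [Z0 n [Z0 n [Z0 n [Z0 [Z1 [Z2 num]]]]]] * [Z1 [Z2 num]]]]]
  [Z0 n [Z0 [Z0 n [Z0 n [Z0 n [Z0 n [Z0 [Z1 [Z2 num]]]]]]] * [Z1 [Z2 num]]]]
  [Z0 [Z0 n [Z0 n [Z0 n [Z0 n [Z0 n [Z0 [Z1 [Z2 num]]]]]]]] * [Z1 [Z2 num]]]

7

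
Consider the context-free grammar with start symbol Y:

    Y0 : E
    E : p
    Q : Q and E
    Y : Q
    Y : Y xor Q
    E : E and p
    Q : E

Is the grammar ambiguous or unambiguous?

Witness: p and p

Derivation 1: Y ⇒ Q ⇒ Q and E ⇒ E and E ⇒ p and E ⇒ p and p
Derivation 2: Y ⇒ Q ⇒ E ⇒ E and p ⇒ p and p

Two distinct leftmost derivations for the same string.

Ambiguous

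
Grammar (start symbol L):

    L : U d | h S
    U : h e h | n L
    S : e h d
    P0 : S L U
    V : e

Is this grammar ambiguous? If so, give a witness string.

Ambiguous

Witness: h e h d

Derivation 1: L ⇒ U d ⇒ h e h d
Derivation 2: L ⇒ h S ⇒ h e h d

Two distinct leftmost derivations for the same string.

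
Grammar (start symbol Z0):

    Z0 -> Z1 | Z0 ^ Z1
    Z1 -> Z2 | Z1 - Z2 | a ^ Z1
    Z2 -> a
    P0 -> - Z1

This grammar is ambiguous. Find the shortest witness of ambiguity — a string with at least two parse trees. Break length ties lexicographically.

length 1: no string has ≥2 trees
length 3: a ^ a has 2 parse trees

Two derivations of a ^ a:
  Z0 ⇒ Z1 ⇒ a ^ Z1 ⇒ a ^ Z2 ⇒ a ^ a
  Z0 ⇒ Z0 ^ Z1 ⇒ Z1 ^ Z1 ⇒ Z2 ^ Z1 ⇒ a ^ Z1 ⇒ a ^ Z2 ⇒ a ^ a

a ^ a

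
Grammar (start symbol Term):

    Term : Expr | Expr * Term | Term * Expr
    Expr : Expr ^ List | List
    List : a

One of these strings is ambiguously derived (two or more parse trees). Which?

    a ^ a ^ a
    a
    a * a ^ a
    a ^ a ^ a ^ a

a * a ^ a

a ^ a ^ a: 1 tree
a: 1 tree
a * a ^ a: 2 trees
a ^ a ^ a ^ a: 1 tree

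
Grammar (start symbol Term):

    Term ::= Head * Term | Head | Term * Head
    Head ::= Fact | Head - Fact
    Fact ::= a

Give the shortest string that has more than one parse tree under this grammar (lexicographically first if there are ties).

length 1: no string has ≥2 trees
length 3: a * a has 2 parse trees

Two derivations of a * a:
  Term ⇒ Head * Term ⇒ Fact * Term ⇒ a * Term ⇒ a * Head ⇒ a * Fact ⇒ a * a
  Term ⇒ Term * Head ⇒ Head * Head ⇒ Fact * Head ⇒ a * Head ⇒ a * Fact ⇒ a * a

a * a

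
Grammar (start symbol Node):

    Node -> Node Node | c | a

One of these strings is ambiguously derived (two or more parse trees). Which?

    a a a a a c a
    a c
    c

a a a a a c a: 132 trees
a c: 1 tree
c: 1 tree

a a a a a c a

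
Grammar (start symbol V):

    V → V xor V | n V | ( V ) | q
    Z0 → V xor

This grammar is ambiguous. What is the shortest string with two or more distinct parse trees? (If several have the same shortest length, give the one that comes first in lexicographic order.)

n q xor q

length 1: no string has ≥2 trees
length 2: no string has ≥2 trees
length 3: no string has ≥2 trees
length 4: n q xor q has 2 parse trees

Two derivations of n q xor q:
  V ⇒ V xor V ⇒ n V xor V ⇒ n q xor V ⇒ n q xor q
  V ⇒ n V ⇒ n V xor V ⇒ n q xor V ⇒ n q xor q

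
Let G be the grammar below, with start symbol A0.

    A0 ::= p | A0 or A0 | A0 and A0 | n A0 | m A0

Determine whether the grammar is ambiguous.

Ambiguous

Witness: m p and p

Derivation 1: A0 ⇒ A0 and A0 ⇒ m A0 and A0 ⇒ m p and A0 ⇒ m p and p
Derivation 2: A0 ⇒ m A0 ⇒ m A0 and A0 ⇒ m p and A0 ⇒ m p and p

Two distinct leftmost derivations for the same string.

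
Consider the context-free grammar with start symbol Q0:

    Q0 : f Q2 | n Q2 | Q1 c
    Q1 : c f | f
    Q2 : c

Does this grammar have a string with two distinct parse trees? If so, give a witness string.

Ambiguous

Witness: f c

Derivation 1: Q0 ⇒ f Q2 ⇒ f c
Derivation 2: Q0 ⇒ Q1 c ⇒ f c

Two distinct leftmost derivations for the same string.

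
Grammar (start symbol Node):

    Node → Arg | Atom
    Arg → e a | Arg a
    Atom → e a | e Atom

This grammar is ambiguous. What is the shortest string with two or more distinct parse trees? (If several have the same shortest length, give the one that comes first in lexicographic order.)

length 2: e a has 2 parse trees

Two derivations of e a:
  Node ⇒ Arg ⇒ e a
  Node ⇒ Atom ⇒ e a

e a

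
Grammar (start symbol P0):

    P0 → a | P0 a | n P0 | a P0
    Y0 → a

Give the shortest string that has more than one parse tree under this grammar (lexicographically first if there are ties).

length 1: no string has ≥2 trees
length 2: a a has 2 parse trees

Two derivations of a a:
  P0 ⇒ P0 a ⇒ a a
  P0 ⇒ a P0 ⇒ a a

a a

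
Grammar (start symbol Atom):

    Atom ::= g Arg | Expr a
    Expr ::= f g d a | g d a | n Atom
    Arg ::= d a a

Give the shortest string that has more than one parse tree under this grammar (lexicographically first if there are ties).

g d a a

length 4: g d a a has 2 parse trees

Two derivations of g d a a:
  Atom ⇒ g Arg ⇒ g d a a
  Atom ⇒ Expr a ⇒ g d a a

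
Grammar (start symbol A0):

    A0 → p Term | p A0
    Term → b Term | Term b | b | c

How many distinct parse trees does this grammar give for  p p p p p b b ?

Parse trees for p p p p p b b:
  [A0 p [A0 p [A0 p [A0 p [A0 p [Term b [Term b]]]]]]]
  [A0 p [A0 p [A0 p [A0 p [A0 p [Term [Term b] b]]]]]]

2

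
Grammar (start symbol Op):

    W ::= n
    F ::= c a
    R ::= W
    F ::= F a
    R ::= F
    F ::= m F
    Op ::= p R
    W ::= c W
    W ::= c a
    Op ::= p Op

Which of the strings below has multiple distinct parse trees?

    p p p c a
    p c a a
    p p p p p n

p p p c a

p p p c a: 2 trees
p c a a: 1 tree
p p p p p n: 1 tree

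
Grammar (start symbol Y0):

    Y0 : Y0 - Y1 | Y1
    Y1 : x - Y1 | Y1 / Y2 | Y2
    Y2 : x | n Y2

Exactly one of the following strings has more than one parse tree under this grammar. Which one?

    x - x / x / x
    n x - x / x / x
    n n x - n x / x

x - x / x / x: 4 trees
n x - x / x / x: 1 tree
n n x - n x / x: 1 tree

x - x / x / x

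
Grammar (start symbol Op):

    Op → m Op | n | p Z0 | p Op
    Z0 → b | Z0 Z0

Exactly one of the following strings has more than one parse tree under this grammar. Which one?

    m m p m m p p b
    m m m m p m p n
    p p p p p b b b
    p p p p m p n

p p p p p b b b

m m p m m p p b: 1 tree
m m m m p m p n: 1 tree
p p p p p b b b: 2 trees
p p p p m p n: 1 tree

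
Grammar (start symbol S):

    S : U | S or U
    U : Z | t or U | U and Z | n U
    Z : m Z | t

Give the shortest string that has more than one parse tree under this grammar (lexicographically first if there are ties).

length 1: no string has ≥2 trees
length 2: no string has ≥2 trees
length 3: t or t has 2 parse trees

Two derivations of t or t:
  S ⇒ U ⇒ t or U ⇒ t or Z ⇒ t or t
  S ⇒ S or U ⇒ U or U ⇒ Z or U ⇒ t or U ⇒ t or Z ⇒ t or t

t or t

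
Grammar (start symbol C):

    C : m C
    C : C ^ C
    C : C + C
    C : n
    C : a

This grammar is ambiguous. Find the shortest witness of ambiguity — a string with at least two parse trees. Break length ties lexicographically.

length 1: no string has ≥2 trees
length 2: no string has ≥2 trees
length 3: no string has ≥2 trees
length 4: m a + a has 2 parse trees

Two derivations of m a + a:
  C ⇒ m C ⇒ m C + C ⇒ m a + C ⇒ m a + a
  C ⇒ C + C ⇒ m C + C ⇒ m a + C ⇒ m a + a

m a + a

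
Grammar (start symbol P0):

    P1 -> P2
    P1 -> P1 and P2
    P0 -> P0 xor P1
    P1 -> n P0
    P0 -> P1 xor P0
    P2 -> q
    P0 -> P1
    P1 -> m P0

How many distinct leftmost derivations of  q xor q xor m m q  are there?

Parse trees for q xor q xor m m q:
  [P0 [P0 [P0 [P1 [P2 q]]] xor [P1 [P2 q]]] xor [P1 m [P0 [P1 m [P0 [P1 [P2 q]]]]]]]
  [P0 [P0 [P1 [P2 q]] xor [P0 [P1 [P2 q]]]] xor [P1 m [P0 [P1 m [P0 [P1 [P2 q]]]]]]]
  [P0 [P1 [P2 q]] xor [P0 [P0 [P1 [P2 q]]] xor [P1 m [P0 [P1 m [P0 [P1 [P2 q]]]]]]]]
  [P0 [P1 [P2 q]] xor [P0 [P1 [P2 q]] xor [P0 [P1 m [P0 [P1 m [P0 [P1 [P2 q]]]]]]]]]

4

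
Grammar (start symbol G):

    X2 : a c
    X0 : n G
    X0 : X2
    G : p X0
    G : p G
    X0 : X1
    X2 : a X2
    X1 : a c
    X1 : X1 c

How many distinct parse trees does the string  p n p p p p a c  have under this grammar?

2

Parse trees for p n p p p p a c:
  [G p [X0 n [G p [G p [G p [G p [X0 [X2 a c]]]]]]]]
  [G p [X0 n [G p [G p [G p [G p [X0 [X1 a c]]]]]]]]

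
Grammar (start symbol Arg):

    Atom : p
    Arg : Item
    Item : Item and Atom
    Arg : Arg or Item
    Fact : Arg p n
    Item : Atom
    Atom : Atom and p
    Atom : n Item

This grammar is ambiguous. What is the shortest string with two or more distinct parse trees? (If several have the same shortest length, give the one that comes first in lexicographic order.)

length 1: no string has ≥2 trees
length 2: no string has ≥2 trees
length 3: p and p has 2 parse trees

Two derivations of p and p:
  Arg ⇒ Item ⇒ Item and Atom ⇒ Atom and Atom ⇒ p and Atom ⇒ p and p
  Arg ⇒ Item ⇒ Atom ⇒ Atom and p ⇒ p and p

p and p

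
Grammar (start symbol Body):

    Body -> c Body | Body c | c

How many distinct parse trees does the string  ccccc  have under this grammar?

16

Parse trees for ccccc (showing first 6 of 16):
  [Body c [Body c [Body c [Body c [Body c]]]]]
  [Body c [Body c [Body c [Body [Body c] c]]]]
  [Body c [Body c [Body [Body c [Body c]] c]]]
  [Body c [Body c [Body [Body [Body c] c] c]]]
  [Body c [Body [Body c [Body c [Body c]]] c]]
  [Body c [Body [Body c [Body [Body c] c]] c]]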